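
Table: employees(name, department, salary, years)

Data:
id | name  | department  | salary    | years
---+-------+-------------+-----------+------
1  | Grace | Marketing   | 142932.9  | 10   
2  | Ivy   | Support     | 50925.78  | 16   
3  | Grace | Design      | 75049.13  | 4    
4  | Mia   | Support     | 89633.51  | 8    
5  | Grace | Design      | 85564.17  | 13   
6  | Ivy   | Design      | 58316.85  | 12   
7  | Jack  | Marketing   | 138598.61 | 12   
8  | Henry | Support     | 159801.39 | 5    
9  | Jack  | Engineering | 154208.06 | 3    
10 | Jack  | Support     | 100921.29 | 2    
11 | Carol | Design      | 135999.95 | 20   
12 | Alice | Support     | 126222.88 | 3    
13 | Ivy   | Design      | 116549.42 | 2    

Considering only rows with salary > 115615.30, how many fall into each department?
SELECT department, COUNT(*)
FROM employees
WHERE salary > 115615.30
GROUP BY department

Note: WHERE filters rows before grouping.

Result:
  Design: 2
  Engineering: 1
  Marketing: 2
  Support: 2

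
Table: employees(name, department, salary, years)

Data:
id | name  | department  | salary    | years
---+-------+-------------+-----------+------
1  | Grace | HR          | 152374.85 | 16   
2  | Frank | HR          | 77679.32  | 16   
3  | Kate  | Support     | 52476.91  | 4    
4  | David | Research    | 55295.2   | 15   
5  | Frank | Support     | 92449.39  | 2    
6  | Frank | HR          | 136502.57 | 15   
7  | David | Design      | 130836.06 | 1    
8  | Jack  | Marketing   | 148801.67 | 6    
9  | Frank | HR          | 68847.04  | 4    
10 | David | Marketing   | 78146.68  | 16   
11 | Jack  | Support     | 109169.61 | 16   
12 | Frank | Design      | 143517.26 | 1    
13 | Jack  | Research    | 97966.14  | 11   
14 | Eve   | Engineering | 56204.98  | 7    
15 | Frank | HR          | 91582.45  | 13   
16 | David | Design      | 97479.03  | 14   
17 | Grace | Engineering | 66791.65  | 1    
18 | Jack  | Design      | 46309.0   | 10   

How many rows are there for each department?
SELECT department, COUNT(*) as count
FROM employees
GROUP BY department

Result:
  Design: 4
  Engineering: 2
  HR: 5
  Marketing: 2
  Research: 2
  Support: 3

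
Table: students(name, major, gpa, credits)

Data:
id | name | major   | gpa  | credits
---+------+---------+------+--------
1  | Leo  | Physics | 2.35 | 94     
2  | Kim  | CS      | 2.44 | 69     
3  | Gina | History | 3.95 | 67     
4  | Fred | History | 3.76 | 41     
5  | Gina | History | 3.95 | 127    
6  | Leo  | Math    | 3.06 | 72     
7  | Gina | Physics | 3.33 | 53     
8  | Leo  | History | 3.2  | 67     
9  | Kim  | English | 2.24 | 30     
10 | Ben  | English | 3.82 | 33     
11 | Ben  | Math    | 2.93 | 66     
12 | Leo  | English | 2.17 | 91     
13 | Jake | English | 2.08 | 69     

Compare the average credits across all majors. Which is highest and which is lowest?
SELECT major, AVG(credits)
FROM students
GROUP BY major
ORDER BY AVG(credits)

All groups:
  English: 55.75
  CS: 69.00
  Math: 69.00
  Physics: 73.50
  History: 75.50

Highest: History (75.50)
Lowest: English (55.75)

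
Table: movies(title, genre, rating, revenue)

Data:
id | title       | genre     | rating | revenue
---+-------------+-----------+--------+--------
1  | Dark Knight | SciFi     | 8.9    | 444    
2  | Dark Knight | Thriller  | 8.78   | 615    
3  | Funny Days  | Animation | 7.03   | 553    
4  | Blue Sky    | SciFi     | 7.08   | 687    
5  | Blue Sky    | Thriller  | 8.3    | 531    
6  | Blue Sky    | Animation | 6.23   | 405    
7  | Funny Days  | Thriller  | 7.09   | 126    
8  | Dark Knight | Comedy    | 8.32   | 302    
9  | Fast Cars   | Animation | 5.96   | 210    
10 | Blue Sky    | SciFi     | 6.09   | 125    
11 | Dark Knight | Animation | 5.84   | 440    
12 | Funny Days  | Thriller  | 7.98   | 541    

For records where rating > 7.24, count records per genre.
SELECT genre, COUNT(*)
FROM movies
WHERE rating > 7.24
GROUP BY genre

Note: WHERE filters rows before grouping.

Result:
  Comedy: 1
  SciFi: 1
  Thriller: 3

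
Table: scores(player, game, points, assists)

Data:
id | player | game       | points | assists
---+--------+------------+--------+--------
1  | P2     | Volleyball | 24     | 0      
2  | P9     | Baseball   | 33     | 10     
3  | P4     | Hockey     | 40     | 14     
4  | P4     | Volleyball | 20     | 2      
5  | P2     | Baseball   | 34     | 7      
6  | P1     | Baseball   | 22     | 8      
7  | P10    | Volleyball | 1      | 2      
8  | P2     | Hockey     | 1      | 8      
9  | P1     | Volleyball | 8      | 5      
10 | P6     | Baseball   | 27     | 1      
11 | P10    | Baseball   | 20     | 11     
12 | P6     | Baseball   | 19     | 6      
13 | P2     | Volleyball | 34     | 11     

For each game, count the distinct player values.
SELECT game, COUNT(DISTINCT player)
FROM scores
GROUP BY game

Result:
  Baseball: 5 distinct
  Hockey: 2 distinct
  Volleyball: 4 distinct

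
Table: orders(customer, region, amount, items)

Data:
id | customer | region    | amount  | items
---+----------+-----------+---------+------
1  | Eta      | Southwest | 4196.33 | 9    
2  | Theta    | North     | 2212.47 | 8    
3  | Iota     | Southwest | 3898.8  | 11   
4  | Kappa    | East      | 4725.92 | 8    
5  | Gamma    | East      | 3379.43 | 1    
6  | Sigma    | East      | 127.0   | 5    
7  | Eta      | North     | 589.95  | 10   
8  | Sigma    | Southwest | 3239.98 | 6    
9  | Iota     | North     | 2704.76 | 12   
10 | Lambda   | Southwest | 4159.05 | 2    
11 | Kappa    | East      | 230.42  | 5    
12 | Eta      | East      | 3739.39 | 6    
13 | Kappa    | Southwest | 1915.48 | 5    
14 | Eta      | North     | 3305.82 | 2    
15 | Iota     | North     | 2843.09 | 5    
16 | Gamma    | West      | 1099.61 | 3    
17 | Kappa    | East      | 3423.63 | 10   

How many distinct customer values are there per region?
SELECT region, COUNT(DISTINCT customer)
FROM orders
GROUP BY region

Result:
  East: 4 distinct
  North: 3 distinct
  Southwest: 5 distinct
  West: 1 distinct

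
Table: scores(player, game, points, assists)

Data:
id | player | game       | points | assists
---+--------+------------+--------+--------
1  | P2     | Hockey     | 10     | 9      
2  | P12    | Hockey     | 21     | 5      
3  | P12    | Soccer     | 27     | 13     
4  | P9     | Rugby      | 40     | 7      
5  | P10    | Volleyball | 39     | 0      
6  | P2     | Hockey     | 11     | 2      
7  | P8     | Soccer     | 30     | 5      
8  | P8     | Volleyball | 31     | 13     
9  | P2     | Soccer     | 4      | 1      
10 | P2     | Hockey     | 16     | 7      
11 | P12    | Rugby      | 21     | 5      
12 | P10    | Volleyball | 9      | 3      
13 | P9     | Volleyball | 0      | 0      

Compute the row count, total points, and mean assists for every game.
SELECT game,
       COUNT(*) as cnt,
       SUM(points) as total_points,
       AVG(assists) as avg_assists
FROM scores
GROUP BY game

Result:
  Hockey: 4 records, 58 total points, 5.75 avg assists
  Rugby: 2 records, 61 total points, 6.00 avg assists
  Soccer: 3 records, 61 total points, 6.33 avg assists
  Volleyball: 4 records, 79 total points, 4.00 avg assists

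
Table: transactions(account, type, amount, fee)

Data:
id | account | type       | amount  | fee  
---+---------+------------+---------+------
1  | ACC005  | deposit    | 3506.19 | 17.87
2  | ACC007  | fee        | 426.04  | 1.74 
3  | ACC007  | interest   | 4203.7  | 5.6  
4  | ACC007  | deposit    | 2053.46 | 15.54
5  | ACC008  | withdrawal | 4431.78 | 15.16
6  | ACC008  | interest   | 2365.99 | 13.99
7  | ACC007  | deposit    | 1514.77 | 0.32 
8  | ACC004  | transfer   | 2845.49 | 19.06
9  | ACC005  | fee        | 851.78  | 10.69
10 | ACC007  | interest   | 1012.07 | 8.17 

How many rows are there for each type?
SELECT type, COUNT(*) as count
FROM transactions
GROUP BY type

Result:
  deposit: 3
  fee: 2
  interest: 3
  transfer: 1
  withdrawal: 1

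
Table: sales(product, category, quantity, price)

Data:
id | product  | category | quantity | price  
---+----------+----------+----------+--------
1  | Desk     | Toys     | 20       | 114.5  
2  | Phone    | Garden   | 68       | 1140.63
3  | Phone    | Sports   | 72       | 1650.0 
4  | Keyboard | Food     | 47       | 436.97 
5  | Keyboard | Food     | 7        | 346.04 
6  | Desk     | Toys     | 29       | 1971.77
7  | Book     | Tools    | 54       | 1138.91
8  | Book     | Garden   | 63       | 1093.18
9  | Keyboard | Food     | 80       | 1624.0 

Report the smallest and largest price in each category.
SELECT category, MIN(price), MAX(price)
FROM sales
GROUP BY category

Result:
  Food: min=346.04, max=1624.00
  Garden: min=1093.18, max=1140.63
  Sports: min=1650.00, max=1650.00
  Tools: min=1138.91, max=1138.91
  Toys: min=114.50, max=1971.77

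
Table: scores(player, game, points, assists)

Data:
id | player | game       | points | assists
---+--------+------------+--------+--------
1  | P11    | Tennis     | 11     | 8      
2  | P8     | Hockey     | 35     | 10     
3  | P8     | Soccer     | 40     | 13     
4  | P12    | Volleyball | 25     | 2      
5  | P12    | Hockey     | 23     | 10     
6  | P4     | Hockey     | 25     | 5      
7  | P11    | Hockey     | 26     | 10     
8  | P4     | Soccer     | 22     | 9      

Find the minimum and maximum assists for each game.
SELECT game, MIN(assists), MAX(assists)
FROM scores
GROUP BY game

Result:
  Hockey: min=5, max=10
  Soccer: min=9, max=13
  Tennis: min=8, max=8
  Volleyball: min=2, max=2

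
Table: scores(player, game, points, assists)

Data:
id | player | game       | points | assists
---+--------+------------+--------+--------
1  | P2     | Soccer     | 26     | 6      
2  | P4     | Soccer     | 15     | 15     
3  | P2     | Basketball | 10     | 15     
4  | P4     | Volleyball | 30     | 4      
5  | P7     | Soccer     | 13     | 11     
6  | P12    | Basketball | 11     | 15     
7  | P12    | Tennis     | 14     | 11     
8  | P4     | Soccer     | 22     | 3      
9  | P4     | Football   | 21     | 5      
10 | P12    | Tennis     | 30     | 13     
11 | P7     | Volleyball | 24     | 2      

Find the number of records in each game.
SELECT game, COUNT(*) as count
FROM scores
GROUP BY game

Result:
  Basketball: 2
  Football: 1
  Soccer: 4
  Tennis: 2
  Volleyball: 2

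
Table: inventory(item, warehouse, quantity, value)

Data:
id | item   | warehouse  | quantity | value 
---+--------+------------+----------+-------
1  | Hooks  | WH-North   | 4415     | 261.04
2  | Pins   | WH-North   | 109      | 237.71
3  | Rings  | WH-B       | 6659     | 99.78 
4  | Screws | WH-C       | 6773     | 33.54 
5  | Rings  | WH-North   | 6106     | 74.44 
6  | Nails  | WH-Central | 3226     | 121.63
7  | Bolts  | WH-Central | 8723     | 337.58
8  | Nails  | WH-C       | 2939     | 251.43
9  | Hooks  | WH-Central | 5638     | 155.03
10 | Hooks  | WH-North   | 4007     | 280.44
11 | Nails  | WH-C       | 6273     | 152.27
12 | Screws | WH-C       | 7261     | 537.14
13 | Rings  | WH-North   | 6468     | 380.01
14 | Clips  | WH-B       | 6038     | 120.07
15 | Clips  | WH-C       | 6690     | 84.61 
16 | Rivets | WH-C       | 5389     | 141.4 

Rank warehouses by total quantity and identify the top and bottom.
SELECT warehouse, SUM(quantity)
FROM inventory
GROUP BY warehouse
ORDER BY SUM(quantity)

All groups:
  WH-B: 12697
  WH-Central: 17587
  WH-North: 21105
  WH-C: 35325

Highest: WH-C (35325)
Lowest: WH-B (12697)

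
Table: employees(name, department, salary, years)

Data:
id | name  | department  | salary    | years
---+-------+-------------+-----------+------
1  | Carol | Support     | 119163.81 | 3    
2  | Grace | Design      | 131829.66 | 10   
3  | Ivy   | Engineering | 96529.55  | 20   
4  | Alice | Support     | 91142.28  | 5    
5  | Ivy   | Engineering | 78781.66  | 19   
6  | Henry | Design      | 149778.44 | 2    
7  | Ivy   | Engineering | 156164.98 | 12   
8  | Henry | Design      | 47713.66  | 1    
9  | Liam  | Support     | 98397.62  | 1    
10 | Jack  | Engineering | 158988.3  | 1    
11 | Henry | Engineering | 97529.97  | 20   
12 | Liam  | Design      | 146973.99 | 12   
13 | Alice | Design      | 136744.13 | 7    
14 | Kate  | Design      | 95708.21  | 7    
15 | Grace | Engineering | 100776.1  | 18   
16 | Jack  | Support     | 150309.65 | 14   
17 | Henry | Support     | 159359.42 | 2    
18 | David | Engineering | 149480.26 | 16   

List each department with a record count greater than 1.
SELECT department, COUNT(*) as cnt
FROM employees
GROUP BY department
HAVING COUNT(*) > 1

Result:
  Design: 6
  Engineering: 7
  Support: 5

Note: HAVING filters groups after aggregation, WHERE filters rows before.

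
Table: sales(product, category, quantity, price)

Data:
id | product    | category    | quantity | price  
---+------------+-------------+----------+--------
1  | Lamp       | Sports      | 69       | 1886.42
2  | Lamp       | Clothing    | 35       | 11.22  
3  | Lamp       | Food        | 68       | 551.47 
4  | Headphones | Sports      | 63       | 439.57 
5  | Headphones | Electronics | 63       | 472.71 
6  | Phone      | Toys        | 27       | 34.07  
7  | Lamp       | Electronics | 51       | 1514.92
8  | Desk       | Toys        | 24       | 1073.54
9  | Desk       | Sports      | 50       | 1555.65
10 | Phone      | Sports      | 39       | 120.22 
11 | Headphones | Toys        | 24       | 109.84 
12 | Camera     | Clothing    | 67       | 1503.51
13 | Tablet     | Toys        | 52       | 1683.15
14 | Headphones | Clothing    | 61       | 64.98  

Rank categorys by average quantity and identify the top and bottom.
SELECT category, AVG(quantity)
FROM sales
GROUP BY category
ORDER BY AVG(quantity)

All groups:
  Toys: 31.75
  Clothing: 54.33
  Sports: 55.25
  Electronics: 57.00
  Food: 68.00

Highest: Food (68.00)
Lowest: Toys (31.75)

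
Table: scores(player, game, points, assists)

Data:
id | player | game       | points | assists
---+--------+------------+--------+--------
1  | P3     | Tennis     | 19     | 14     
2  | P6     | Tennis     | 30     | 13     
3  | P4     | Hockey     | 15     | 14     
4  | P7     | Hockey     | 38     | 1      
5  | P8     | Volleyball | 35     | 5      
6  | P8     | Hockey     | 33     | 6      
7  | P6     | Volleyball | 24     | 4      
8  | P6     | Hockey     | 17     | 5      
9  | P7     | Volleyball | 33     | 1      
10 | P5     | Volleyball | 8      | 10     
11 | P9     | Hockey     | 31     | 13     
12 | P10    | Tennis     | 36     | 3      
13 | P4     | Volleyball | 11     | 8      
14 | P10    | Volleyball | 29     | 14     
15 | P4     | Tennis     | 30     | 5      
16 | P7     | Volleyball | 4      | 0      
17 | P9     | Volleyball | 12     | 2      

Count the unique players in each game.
SELECT game, COUNT(DISTINCT player)
FROM scores
GROUP BY game

Result:
  Hockey: 5 distinct
  Tennis: 4 distinct
  Volleyball: 7 distinct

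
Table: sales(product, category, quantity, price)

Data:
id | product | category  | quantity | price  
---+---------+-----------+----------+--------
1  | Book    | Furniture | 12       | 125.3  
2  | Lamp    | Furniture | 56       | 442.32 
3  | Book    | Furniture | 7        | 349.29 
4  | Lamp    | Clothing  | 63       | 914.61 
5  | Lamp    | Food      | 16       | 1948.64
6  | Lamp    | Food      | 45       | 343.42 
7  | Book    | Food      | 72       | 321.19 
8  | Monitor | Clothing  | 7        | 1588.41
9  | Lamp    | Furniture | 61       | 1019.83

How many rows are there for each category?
SELECT category, COUNT(*) as count
FROM sales
GROUP BY category

Result:
  Clothing: 2
  Food: 3
  Furniture: 4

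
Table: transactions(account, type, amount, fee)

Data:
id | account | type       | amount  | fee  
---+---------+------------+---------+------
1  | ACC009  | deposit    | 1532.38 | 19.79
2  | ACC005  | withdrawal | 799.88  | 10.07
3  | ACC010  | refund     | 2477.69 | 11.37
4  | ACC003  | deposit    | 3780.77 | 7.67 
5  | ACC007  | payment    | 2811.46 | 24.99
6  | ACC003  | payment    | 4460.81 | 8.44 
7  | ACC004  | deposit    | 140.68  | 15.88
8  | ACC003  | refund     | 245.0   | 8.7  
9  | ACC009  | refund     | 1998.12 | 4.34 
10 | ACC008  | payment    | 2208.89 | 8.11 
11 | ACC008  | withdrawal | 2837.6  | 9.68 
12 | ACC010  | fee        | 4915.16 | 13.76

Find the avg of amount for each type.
SELECT type, AVG(amount) as result
FROM transactions
GROUP BY type

Result:
  deposit: 1817.94
  fee: 4915.16
  payment: 3160.39
  refund: 1573.60
  withdrawal: 1818.74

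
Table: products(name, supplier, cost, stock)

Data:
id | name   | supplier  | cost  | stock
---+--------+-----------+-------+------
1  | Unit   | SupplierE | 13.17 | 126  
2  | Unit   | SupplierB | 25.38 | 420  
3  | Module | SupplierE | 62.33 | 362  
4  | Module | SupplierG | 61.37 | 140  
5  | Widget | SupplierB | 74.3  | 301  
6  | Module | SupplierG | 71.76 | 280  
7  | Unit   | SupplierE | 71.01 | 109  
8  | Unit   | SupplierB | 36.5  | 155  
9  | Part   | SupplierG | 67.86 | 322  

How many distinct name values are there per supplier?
SELECT supplier, COUNT(DISTINCT name)
FROM products
GROUP BY supplier

Result:
  SupplierB: 2 distinct
  SupplierE: 2 distinct
  SupplierG: 2 distinct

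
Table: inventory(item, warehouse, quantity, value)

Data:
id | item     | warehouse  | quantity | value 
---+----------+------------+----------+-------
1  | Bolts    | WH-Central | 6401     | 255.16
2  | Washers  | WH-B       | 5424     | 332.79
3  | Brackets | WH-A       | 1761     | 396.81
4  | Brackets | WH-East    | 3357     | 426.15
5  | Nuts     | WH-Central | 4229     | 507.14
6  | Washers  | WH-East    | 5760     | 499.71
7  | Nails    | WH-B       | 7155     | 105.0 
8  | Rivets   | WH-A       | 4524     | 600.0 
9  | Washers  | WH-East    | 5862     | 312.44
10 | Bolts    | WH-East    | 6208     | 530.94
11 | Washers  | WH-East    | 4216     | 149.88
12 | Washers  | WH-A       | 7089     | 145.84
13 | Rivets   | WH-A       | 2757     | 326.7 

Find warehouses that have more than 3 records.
SELECT warehouse, COUNT(*) as cnt
FROM inventory
GROUP BY warehouse
HAVING COUNT(*) > 3

Result:
  WH-A: 4
  WH-East: 5

Note: HAVING filters groups after aggregation, WHERE filters rows before.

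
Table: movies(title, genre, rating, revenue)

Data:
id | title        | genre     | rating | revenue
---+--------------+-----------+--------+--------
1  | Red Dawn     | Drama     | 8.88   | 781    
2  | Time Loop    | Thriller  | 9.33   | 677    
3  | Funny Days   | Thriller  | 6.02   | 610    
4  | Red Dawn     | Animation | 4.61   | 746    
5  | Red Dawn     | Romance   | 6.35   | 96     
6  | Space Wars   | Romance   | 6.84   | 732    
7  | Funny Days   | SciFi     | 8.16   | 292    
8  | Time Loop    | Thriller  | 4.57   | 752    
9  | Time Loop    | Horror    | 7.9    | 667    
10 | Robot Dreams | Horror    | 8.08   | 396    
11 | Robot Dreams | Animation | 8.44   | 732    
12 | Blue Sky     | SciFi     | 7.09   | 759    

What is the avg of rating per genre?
SELECT genre, AVG(rating) as result
FROM movies
GROUP BY genre

Result:
  Animation: 6.53
  Drama: 8.88
  Horror: 7.99
  Romance: 6.60
  SciFi: 7.63
  Thriller: 6.64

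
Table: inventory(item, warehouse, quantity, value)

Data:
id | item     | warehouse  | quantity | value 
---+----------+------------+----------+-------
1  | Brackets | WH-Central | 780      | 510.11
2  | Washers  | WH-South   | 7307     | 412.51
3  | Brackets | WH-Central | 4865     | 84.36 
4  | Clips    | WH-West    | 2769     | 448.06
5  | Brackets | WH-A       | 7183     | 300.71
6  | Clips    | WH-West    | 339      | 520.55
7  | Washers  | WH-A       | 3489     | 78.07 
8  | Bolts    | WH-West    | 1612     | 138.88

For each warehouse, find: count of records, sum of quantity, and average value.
SELECT warehouse,
       COUNT(*) as cnt,
       SUM(quantity) as total_quantity,
       AVG(value) as avg_value
FROM inventory
GROUP BY warehouse

Result:
  WH-A: 2 records, 10672 total quantity, 189.39 avg value
  WH-Central: 2 records, 5645 total quantity, 297.24 avg value
  WH-South: 1 records, 7307 total quantity, 412.51 avg value
  WH-West: 3 records, 4720 total quantity, 369.16 avg value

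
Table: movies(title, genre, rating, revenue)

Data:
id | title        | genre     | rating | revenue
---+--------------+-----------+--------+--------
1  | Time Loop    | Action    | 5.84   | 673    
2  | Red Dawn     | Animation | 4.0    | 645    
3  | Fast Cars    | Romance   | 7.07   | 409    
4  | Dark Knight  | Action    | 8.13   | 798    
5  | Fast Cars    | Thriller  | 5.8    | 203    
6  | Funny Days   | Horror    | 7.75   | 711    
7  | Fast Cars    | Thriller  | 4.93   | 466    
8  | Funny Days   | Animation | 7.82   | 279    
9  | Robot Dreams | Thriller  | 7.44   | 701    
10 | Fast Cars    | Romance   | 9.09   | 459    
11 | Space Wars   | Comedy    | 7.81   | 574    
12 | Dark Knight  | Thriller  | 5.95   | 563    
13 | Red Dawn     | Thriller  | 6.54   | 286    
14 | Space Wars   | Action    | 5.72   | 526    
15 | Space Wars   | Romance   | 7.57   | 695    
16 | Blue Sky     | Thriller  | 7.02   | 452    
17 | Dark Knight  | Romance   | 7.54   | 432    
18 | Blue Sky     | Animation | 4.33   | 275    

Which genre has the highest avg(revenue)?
SELECT genre, AVG(revenue) as val
FROM movies
GROUP BY genre
ORDER BY val DESC
LIMIT 1

Result: Horror with avg(revenue) = 711.00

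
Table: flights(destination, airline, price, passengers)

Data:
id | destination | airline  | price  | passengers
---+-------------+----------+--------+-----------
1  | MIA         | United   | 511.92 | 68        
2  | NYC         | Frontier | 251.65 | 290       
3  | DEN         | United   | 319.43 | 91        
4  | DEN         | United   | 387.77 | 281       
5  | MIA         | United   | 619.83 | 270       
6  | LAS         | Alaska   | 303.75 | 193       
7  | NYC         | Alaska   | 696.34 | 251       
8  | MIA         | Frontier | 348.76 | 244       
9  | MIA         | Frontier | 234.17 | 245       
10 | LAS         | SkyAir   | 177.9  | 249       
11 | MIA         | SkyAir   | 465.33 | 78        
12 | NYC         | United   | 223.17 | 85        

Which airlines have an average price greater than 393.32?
SELECT airline, AVG(price)
FROM flights
GROUP BY airline
HAVING AVG(price) > 393.32

Result:
  Alaska: avg=500.05
  United: avg=412.42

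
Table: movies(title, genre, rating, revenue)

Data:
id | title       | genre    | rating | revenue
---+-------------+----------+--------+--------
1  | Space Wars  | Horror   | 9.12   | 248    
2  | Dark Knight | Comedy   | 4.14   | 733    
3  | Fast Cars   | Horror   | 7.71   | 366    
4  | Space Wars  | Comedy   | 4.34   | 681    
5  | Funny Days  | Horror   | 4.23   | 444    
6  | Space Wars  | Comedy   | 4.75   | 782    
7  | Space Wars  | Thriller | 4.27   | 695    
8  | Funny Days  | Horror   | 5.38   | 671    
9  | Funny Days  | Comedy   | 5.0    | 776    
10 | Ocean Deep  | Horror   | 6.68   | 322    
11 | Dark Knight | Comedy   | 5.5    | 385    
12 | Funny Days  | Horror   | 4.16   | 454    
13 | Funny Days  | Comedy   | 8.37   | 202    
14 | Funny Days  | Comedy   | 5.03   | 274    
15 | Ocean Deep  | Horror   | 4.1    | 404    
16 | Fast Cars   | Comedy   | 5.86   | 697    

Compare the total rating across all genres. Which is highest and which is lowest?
SELECT genre, SUM(rating)
FROM movies
GROUP BY genre
ORDER BY SUM(rating)

All groups:
  Thriller: 4.27
  Horror: 41.38
  Comedy: 42.99

Highest: Comedy (42.99)
Lowest: Thriller (4.27)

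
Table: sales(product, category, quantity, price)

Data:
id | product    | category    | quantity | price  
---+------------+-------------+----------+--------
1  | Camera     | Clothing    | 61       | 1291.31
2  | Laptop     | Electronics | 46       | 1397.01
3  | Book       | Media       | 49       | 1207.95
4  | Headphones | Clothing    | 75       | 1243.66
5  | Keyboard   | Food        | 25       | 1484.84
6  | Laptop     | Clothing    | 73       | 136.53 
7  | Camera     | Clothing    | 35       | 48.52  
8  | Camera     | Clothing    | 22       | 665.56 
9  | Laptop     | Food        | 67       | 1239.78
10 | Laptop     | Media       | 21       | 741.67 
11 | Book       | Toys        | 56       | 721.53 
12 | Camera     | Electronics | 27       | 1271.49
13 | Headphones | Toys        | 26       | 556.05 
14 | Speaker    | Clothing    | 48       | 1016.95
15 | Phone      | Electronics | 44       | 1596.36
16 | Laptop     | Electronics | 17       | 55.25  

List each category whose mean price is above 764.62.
SELECT category, AVG(price)
FROM sales
GROUP BY category
HAVING AVG(price) > 764.62

Result:
  Electronics: avg=1080.03
  Food: avg=1362.31
  Media: avg=974.81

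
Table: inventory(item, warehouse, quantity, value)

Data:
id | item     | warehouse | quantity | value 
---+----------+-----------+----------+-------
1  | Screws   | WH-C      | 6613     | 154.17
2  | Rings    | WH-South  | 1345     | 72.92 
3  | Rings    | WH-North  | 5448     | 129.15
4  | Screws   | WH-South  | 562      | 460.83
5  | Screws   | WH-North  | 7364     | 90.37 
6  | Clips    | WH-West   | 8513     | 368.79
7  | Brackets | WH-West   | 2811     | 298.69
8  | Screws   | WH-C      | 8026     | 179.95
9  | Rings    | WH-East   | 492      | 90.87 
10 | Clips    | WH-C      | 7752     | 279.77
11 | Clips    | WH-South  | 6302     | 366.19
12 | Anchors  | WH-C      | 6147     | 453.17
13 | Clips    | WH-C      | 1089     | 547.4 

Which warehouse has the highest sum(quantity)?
SELECT warehouse, SUM(quantity) as val
FROM inventory
GROUP BY warehouse
ORDER BY val DESC
LIMIT 1

Result: WH-C with sum(quantity) = 29627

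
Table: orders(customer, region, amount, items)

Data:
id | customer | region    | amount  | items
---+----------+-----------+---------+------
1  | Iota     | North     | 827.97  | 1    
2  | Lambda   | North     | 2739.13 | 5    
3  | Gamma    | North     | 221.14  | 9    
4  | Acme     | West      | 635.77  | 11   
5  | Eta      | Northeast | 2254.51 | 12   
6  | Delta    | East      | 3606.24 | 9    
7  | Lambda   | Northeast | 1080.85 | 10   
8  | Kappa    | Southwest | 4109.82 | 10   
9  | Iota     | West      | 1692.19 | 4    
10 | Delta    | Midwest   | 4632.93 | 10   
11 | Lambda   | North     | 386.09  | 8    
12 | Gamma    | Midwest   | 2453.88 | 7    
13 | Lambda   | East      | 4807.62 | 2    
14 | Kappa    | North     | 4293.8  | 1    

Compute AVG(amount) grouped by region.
SELECT region, AVG(amount) as result
FROM orders
GROUP BY region

Result:
  East: 4206.93
  Midwest: 3543.41
  North: 1693.63
  Northeast: 1667.68
  Southwest: 4109.82
  West: 1163.98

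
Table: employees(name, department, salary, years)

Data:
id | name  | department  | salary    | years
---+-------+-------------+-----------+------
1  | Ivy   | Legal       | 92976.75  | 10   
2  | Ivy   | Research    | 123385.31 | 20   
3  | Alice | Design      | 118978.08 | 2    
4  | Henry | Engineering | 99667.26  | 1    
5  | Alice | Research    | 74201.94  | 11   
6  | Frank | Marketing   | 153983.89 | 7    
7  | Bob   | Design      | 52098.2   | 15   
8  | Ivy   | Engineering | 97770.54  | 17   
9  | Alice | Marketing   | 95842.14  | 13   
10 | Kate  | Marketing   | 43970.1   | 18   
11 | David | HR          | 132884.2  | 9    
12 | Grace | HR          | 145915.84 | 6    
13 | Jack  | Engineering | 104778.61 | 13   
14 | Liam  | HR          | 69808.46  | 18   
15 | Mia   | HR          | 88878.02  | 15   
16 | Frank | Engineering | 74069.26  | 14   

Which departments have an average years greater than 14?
SELECT department, AVG(years)
FROM employees
GROUP BY department
HAVING AVG(years) > 14

Result:
  Research: avg=15.50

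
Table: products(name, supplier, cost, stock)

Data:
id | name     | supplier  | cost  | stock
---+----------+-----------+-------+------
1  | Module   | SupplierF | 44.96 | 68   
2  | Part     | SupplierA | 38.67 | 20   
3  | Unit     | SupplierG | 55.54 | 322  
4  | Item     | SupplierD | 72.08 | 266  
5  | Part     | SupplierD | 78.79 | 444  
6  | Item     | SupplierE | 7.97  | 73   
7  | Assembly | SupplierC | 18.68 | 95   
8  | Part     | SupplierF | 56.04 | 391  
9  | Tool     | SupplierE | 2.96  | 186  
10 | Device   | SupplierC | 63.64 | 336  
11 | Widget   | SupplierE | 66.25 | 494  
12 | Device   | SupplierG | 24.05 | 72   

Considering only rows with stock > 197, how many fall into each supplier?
SELECT supplier, COUNT(*)
FROM products
WHERE stock > 197
GROUP BY supplier

Note: WHERE filters rows before grouping.

Result:
  SupplierC: 1
  SupplierD: 2
  SupplierE: 1
  SupplierF: 1
  SupplierG: 1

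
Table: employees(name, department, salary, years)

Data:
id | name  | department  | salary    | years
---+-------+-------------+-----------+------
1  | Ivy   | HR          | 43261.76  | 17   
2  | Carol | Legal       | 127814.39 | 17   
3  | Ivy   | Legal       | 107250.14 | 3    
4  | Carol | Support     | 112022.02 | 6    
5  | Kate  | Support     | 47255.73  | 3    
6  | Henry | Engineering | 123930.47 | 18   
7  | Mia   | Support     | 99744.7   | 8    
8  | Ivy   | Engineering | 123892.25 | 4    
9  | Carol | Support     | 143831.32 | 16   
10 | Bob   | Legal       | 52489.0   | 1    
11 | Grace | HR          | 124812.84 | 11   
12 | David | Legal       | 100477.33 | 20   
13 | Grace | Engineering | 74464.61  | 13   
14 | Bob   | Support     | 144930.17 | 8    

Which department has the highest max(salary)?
SELECT department, MAX(salary) as val
FROM employees
GROUP BY department
ORDER BY val DESC
LIMIT 1

Result: Support with max(salary) = 144930.17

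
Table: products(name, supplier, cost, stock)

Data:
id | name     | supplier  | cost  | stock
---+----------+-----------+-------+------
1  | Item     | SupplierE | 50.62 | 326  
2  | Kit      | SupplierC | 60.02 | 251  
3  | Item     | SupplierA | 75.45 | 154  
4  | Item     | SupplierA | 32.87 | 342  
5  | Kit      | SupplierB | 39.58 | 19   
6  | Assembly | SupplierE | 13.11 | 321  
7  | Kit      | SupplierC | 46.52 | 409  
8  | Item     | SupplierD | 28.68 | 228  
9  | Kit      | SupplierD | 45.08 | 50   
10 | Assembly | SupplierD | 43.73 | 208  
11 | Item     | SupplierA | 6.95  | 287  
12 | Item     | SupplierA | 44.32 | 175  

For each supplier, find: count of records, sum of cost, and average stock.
SELECT supplier,
       COUNT(*) as cnt,
       SUM(cost) as total_cost,
       AVG(stock) as avg_stock
FROM products
GROUP BY supplier

Result:
  SupplierA: 4 records, 159.59 total cost, 239.50 avg stock
  SupplierB: 1 records, 39.58 total cost, 19.00 avg stock
  SupplierC: 2 records, 106.54 total cost, 330.00 avg stock
  SupplierD: 3 records, 117.49 total cost, 162.00 avg stock
  SupplierE: 2 records, 63.73 total cost, 323.50 avg stock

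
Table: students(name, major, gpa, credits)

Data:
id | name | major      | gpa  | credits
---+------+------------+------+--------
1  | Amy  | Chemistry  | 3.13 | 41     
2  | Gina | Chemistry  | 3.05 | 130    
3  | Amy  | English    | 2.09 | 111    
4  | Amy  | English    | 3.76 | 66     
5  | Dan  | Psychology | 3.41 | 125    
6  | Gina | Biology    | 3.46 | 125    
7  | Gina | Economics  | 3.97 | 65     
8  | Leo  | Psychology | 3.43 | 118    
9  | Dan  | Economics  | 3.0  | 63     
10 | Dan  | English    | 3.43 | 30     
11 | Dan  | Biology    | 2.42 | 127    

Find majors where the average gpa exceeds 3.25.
SELECT major, AVG(gpa)
FROM students
GROUP BY major
HAVING AVG(gpa) > 3.25

Result:
  Economics: avg=3.49
  Psychology: avg=3.42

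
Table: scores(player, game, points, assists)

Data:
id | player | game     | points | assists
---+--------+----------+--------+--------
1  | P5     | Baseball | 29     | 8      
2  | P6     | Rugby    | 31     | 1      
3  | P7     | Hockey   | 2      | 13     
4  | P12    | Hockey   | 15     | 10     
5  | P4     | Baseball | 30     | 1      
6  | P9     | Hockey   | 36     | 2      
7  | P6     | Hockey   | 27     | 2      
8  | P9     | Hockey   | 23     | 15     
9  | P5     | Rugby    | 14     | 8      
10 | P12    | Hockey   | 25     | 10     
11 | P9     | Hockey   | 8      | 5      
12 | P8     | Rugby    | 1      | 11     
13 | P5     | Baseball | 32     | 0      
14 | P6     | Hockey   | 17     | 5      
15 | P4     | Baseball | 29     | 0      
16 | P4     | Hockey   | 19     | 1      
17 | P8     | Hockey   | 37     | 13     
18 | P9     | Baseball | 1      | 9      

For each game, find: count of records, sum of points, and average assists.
SELECT game,
       COUNT(*) as cnt,
       SUM(points) as total_points,
       AVG(assists) as avg_assists
FROM scores
GROUP BY game

Result:
  Baseball: 5 records, 121 total points, 3.60 avg assists
  Hockey: 10 records, 209 total points, 7.60 avg assists
  Rugby: 3 records, 46 total points, 6.67 avg assists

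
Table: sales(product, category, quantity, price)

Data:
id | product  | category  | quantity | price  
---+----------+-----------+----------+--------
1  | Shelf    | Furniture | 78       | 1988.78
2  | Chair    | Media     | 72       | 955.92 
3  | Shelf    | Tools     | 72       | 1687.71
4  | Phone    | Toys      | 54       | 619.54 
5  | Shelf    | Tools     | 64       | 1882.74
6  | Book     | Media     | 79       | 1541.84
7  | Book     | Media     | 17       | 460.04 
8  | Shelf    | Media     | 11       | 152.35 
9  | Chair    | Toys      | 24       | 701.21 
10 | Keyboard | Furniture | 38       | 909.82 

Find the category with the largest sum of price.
SELECT category, SUM(price) as val
FROM sales
GROUP BY category
ORDER BY val DESC
LIMIT 1

Result: Tools with sum(price) = 3570.45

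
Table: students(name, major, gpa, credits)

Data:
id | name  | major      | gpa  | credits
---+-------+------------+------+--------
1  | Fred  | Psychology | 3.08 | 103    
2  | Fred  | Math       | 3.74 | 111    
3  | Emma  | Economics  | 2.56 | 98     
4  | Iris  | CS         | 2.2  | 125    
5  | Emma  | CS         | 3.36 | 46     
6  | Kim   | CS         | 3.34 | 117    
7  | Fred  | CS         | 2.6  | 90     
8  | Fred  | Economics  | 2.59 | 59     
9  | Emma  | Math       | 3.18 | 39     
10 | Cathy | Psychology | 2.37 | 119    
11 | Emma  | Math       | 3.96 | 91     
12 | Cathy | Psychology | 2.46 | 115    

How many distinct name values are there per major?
SELECT major, COUNT(DISTINCT name)
FROM students
GROUP BY major

Result:
  CS: 4 distinct
  Economics: 2 distinct
  Math: 2 distinct
  Psychology: 2 distinct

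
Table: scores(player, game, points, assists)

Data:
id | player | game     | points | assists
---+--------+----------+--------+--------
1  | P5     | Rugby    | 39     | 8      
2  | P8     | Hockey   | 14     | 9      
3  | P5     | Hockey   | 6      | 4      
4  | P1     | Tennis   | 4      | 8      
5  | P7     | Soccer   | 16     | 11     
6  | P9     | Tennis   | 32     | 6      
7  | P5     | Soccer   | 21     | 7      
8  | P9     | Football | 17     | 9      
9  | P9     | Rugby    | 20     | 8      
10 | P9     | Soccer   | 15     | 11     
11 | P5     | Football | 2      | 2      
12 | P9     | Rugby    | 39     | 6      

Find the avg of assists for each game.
SELECT game, AVG(assists) as result
FROM scores
GROUP BY game

Result:
  Football: 5.50
  Hockey: 6.50
  Rugby: 7.33
  Soccer: 9.67
  Tennis: 7.00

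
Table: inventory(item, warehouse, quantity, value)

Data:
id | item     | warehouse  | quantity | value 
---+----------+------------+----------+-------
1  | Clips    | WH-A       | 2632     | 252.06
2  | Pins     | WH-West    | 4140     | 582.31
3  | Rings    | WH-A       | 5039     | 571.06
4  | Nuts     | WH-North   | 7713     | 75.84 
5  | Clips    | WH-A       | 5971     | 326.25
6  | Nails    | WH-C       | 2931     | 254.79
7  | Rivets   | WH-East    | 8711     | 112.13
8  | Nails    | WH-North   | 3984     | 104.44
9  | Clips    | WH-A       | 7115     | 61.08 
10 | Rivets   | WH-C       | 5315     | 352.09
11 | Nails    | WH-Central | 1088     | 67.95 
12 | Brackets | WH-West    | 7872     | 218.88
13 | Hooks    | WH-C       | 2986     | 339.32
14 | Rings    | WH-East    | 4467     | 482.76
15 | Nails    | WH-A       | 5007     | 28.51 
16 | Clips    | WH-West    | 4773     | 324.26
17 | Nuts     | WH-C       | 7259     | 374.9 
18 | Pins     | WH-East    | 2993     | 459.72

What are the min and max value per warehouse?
SELECT warehouse, MIN(value), MAX(value)
FROM inventory
GROUP BY warehouse

Result:
  WH-A: min=28.51, max=571.06
  WH-C: min=254.79, max=374.90
  WH-Central: min=67.95, max=67.95
  WH-East: min=112.13, max=482.76
  WH-North: min=75.84, max=104.44
  WH-West: min=218.88, max=582.31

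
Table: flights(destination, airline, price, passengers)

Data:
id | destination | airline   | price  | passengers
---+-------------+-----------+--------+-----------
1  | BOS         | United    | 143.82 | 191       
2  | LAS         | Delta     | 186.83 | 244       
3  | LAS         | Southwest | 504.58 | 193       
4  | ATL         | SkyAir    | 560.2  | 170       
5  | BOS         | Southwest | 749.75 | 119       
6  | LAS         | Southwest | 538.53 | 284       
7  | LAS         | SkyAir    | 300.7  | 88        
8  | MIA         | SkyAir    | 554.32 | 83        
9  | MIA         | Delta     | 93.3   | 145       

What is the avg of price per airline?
SELECT airline, AVG(price) as result
FROM flights
GROUP BY airline

Result:
  Delta: 140.07
  SkyAir: 471.74
  Southwest: 597.62
  United: 143.82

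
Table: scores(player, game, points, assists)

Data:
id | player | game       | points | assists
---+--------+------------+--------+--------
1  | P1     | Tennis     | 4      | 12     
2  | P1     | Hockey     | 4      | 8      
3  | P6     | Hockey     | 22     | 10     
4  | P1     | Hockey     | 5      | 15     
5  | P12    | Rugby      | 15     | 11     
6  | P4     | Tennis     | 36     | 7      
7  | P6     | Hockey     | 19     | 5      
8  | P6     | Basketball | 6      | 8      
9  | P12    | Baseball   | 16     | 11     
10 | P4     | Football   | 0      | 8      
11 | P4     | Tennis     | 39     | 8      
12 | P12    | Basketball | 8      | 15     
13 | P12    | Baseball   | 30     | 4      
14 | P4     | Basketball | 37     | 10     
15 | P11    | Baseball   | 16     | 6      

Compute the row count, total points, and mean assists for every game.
SELECT game,
       COUNT(*) as cnt,
       SUM(points) as total_points,
       AVG(assists) as avg_assists
FROM scores
GROUP BY game

Result:
  Baseball: 3 records, 62 total points, 7.00 avg assists
  Basketball: 3 records, 51 total points, 11.00 avg assists
  Football: 1 records, 0 total points, 8.00 avg assists
  Hockey: 4 records, 50 total points, 9.50 avg assists
  Rugby: 1 records, 15 total points, 11.00 avg assists
  Tennis: 3 records, 79 total points, 9.00 avg assists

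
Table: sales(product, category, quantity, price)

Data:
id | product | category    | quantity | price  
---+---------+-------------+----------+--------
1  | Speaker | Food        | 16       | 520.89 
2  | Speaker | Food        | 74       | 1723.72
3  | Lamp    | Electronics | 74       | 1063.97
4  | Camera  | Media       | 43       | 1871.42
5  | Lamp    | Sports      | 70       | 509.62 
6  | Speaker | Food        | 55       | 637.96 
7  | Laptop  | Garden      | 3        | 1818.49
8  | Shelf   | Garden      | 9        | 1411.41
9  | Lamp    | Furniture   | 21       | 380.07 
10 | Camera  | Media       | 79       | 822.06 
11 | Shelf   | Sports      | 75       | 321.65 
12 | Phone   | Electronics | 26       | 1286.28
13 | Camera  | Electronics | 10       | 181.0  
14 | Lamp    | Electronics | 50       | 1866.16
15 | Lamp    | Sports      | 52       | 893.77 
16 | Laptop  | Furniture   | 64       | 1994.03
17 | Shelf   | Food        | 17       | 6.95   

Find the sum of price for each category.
SELECT category, SUM(price) as result
FROM sales
GROUP BY category

Result:
  Electronics: 4397.41
  Food: 2889.52
  Furniture: 2374.10
  Garden: 3229.90
  Media: 2693.48
  Sports: 1725.04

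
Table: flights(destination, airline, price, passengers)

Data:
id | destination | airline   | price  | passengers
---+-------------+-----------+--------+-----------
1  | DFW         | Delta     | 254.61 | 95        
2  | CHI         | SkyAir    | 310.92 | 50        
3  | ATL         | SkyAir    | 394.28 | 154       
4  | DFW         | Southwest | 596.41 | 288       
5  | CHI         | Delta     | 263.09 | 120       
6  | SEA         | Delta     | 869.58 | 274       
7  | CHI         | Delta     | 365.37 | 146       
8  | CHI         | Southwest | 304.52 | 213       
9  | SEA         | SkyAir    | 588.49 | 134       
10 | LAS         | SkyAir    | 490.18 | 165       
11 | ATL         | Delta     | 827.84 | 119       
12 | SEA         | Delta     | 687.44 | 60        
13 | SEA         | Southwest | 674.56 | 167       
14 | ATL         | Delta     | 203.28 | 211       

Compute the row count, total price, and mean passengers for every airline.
SELECT airline,
       COUNT(*) as cnt,
       SUM(price) as total_price,
       AVG(passengers) as avg_passengers
FROM flights
GROUP BY airline

Result:
  Delta: 7 records, 3471.21 total price, 146.43 avg passengers
  SkyAir: 4 records, 1783.87 total price, 125.75 avg passengers
  Southwest: 3 records, 1575.49 total price, 222.67 avg passengers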